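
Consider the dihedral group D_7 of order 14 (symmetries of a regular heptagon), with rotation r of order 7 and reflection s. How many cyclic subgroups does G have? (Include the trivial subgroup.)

A cyclic subgroup of order d is generated by each of its φ(d) elements of order d, so the cyclic subgroups of order d number (#elements of order d)/φ(d).
Cyclic subgroups by order — order 1: 1; order 2: 7; order 7: 1.
Total: 9.

9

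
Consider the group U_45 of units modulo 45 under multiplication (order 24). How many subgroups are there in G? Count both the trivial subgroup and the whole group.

|G| = 24, so by Lagrange every subgroup order divides 24. Divisors: 1, 2, 3, 4, 6, 8, 12, 24.
Subgroups by order — order 1: 1; order 2: 3; order 3: 1; order 4: 3; order 6: 3; order 8: 1; order 12: 3; order 24: 1.
Total: 1 + 3 + 1 + 3 + 3 + 1 + 3 + 1 = 16.

16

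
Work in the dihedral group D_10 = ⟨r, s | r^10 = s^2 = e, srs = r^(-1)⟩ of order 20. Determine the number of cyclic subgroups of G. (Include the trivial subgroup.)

A cyclic subgroup of order d is generated by each of its φ(d) elements of order d, so the cyclic subgroups of order d number (#elements of order d)/φ(d).
Cyclic subgroups by order — order 1: 1; order 2: 11; order 5: 1; order 10: 1.
Total: 14.

14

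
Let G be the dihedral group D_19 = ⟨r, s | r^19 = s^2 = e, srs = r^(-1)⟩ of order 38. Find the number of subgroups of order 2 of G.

19

|G| = 38 and 2 | 38, so subgroups of order 2 are possible by Lagrange.
The subgroups of order 2 are: {e, r^10s}; {e, r^11s}; {e, r^12s}; {e, r^13s}; … (19 in all).
So G has 19 subgroups of order 2.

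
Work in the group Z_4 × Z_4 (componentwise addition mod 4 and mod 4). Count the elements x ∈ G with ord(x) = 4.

12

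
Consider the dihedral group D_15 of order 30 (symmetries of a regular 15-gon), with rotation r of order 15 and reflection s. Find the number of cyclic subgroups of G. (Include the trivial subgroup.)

A cyclic subgroup of order d is generated by each of its φ(d) elements of order d, so the cyclic subgroups of order d number (#elements of order d)/φ(d).
Cyclic subgroups by order — order 1: 1; order 2: 15; order 3: 1; order 5: 1; order 15: 1.
Total: 19.

19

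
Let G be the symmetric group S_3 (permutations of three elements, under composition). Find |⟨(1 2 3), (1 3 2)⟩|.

3

|⟨(1 2 3)⟩| = 3 and |⟨(1 3 2)⟩| = 3, so |H| is a multiple of lcm(3, 3) = 3 and divides |G| = 6.
Closing under the operation: H = {e, (1 2 3), (1 3 2)}, so |H| = 3.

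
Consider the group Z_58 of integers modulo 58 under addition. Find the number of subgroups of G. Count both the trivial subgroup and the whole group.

Subgroups of the cyclic group Z_58 correspond bijectively to divisors of 58.
Divisors of 58: 1, 2, 29, 58.
So Z_58 has 4 subgroups.

4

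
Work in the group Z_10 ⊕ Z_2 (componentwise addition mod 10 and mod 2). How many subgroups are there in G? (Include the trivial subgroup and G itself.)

10

|G| = 20, so by Lagrange every subgroup order divides 20. Divisors: 1, 2, 4, 5, 10, 20.
Subgroups by order — order 1: 1; order 2: 3; order 4: 1; order 5: 1; order 10: 3; order 20: 1.
Total: 1 + 3 + 1 + 1 + 3 + 1 = 10.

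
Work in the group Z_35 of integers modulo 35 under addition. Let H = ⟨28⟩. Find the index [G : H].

|⟨28⟩| = 5 and |G| = 35.
By Lagrange, [G : H] = |G|/|H| = 35/5 = 7.

7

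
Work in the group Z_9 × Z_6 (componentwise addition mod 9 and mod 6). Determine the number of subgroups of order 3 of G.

4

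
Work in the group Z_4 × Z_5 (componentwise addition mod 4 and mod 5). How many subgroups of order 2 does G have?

|G| = 20 and 2 | 20, so subgroups of order 2 are possible by Lagrange.
The subgroups of order 2 are: {(0,0), (2,0)}.
So G has 1 subgroup of order 2.

1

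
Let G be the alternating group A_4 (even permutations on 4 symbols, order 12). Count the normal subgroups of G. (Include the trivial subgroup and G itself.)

G has 10 subgroups. Checking conjugation-invariance by order — order 1: 1/1 normal; order 2: 0/3 normal; order 3: 0/4 normal; order 4: 1/1 normal; order 12: 1/1 normal.
Total normal subgroups: 3.

3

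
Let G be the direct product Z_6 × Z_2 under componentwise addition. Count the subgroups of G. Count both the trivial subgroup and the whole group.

|G| = 12, so by Lagrange every subgroup order divides 12. Divisors: 1, 2, 3, 4, 6, 12.
Subgroups by order — order 1: 1; order 2: 3; order 3: 1; order 4: 1; order 6: 3; order 12: 1.
Total: 1 + 3 + 1 + 1 + 3 + 1 = 10.

10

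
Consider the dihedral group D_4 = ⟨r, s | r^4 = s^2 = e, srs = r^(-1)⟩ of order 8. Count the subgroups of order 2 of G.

|G| = 8 and 2 | 8, so subgroups of order 2 are possible by Lagrange.
The subgroups of order 2 are: {e, r^2}; {e, r^2s}; {e, r^3s}; {e, rs}; … (5 in all).
So G has 5 subgroups of order 2.

5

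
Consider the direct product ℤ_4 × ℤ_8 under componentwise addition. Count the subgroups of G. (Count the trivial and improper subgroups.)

22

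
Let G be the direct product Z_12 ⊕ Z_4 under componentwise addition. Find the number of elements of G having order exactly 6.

6

An element (a,b) has order lcm(ord(a), ord(b)); count pairs with lcm equal to 6.
Enumerating gives 6 such elements.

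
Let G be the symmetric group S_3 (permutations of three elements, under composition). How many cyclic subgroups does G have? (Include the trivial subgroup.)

5

A cyclic subgroup of order d is generated by each of its φ(d) elements of order d, so the cyclic subgroups of order d number (#elements of order d)/φ(d).
Cyclic subgroups by order — order 1: 1; order 2: 3; order 3: 1.
Total: 5.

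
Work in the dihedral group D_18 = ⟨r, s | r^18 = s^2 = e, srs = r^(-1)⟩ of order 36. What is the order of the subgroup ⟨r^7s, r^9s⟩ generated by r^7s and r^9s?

|⟨r^7s⟩| = 2 and |⟨r^9s⟩| = 2, so |H| is a multiple of lcm(2, 2) = 2 and divides |G| = 36.
Closing under the operation: H = {e, r^2, r^4, r^6, r^8, r^10, r^12, r^14, r^16, rs, r^3s, r^5s, r^7s, r^9s, r^11s, r^13s, r^15s, r^17s}, so |H| = 18.

18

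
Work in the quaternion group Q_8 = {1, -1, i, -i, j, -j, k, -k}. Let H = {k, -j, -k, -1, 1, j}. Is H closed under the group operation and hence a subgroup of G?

|H| = 6 does not divide |G| = 8, so by Lagrange H is not a subgroup.

No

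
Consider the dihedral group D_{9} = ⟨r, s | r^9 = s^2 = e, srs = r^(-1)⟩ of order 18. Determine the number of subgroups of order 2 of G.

9

|G| = 18 and 2 | 18, so subgroups of order 2 are possible by Lagrange.
The subgroups of order 2 are: {e, r^2s}; {e, r^3s}; {e, r^4s}; {e, r^5s}; … (9 in all).
So G has 9 subgroups of order 2.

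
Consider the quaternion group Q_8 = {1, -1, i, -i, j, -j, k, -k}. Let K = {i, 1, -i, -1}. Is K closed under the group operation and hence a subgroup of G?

Yes

|K| = 4 divides |G| = 8, consistent with Lagrange.
K contains the identity, every element's inverse is in K, and K is closed under ·: it is a subgroup.
In fact K = ⟨-i⟩.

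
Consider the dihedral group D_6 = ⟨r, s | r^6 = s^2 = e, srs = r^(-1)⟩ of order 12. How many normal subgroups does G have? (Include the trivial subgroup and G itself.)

G has 16 subgroups. Checking conjugation-invariance by order — order 1: 1/1 normal; order 2: 1/7 normal; order 3: 1/1 normal; order 4: 0/3 normal; order 6: 3/3 normal; order 12: 1/1 normal.
Total normal subgroups: 7.

7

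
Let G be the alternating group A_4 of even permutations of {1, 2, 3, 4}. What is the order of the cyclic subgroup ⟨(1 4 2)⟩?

3

Computing powers of (1 4 2): the smallest k with ((1 4 2))^k = e is k = 3.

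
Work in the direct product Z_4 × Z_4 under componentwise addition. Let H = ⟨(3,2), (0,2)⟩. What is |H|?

|⟨(3,2)⟩| = 4 and |⟨(0,2)⟩| = 2, so |H| is a multiple of lcm(4, 2) = 4 and divides |G| = 16.
Closing under the operation: H = {(0,0), (0,2), (1,0), (1,2), (2,0), (2,2), (3,0), (3,2)}, so |H| = 8.

8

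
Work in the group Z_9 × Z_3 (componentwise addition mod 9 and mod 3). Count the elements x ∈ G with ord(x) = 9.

An element (a,b) has order lcm(ord(a), ord(b)); count pairs with lcm equal to 9.
Enumerating gives 18 such elements.

18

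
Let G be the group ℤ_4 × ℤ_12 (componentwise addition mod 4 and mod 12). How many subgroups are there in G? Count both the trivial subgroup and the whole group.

30

|G| = 48, so by Lagrange every subgroup order divides 48. Divisors: 1, 2, 3, 4, 6, 8, 12, 16, 24, 48.
Subgroups by order — order 1: 1; order 2: 3; order 3: 1; order 4: 7; order 6: 3; order 8: 3; order 12: 7; order 16: 1; order 24: 3; order 48: 1.
Total: 1 + 3 + 1 + 7 + 3 + 3 + 7 + 1 + 3 + 1 = 30.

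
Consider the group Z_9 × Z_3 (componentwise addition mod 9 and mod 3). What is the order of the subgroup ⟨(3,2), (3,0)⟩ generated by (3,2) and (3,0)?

9

|⟨(3,2)⟩| = 3 and |⟨(3,0)⟩| = 3, so |H| is a multiple of lcm(3, 3) = 3 and divides |G| = 27.
Closing under the operation: H = {(0,0), (0,1), (0,2), (3,0), (3,1), (3,2), (6,0), (6,1), (6,2)}, so |H| = 9.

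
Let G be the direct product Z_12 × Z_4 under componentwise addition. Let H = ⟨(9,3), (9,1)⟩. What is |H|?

|⟨(9,3)⟩| = 4 and |⟨(9,1)⟩| = 4, so |H| is a multiple of lcm(4, 4) = 4 and divides |G| = 48.
Closing under the operation: H = {(0,0), (0,2), (3,1), (3,3), (6,0), (6,2), (9,1), (9,3)}, so |H| = 8.

8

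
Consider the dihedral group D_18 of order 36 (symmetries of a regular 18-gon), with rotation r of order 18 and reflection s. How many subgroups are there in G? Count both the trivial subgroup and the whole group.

|G| = 36, so by Lagrange every subgroup order divides 36. Divisors: 1, 2, 3, 4, 6, 9, 12, 18, 36.
Subgroups by order — order 1: 1; order 2: 19; order 3: 1; order 4: 9; order 6: 7; order 9: 1; order 12: 3; order 18: 3; order 36: 1.
Total: 1 + 19 + 1 + 9 + 7 + 1 + 3 + 3 + 1 = 45.

45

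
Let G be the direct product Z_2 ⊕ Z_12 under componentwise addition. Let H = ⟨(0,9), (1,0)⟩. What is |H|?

|⟨(0,9)⟩| = 4 and |⟨(1,0)⟩| = 2, so |H| is a multiple of lcm(4, 2) = 4 and divides |G| = 24.
Closing under the operation: H = {(0,0), (0,3), (0,6), (0,9), (1,0), (1,3), (1,6), (1,9)}, so |H| = 8.

8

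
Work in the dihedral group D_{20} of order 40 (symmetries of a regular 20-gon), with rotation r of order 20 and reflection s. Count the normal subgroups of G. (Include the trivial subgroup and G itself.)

9

G has 48 subgroups. Checking conjugation-invariance by order — order 1: 1/1 normal; order 2: 1/21 normal; order 4: 1/11 normal; order 5: 1/1 normal; order 8: 0/5 normal; order 10: 1/5 normal; order 20: 3/3 normal; order 40: 1/1 normal.
Total normal subgroups: 9.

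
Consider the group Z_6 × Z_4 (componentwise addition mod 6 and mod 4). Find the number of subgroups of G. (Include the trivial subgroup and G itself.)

|G| = 24, so by Lagrange every subgroup order divides 24. Divisors: 1, 2, 3, 4, 6, 8, 12, 24.
Subgroups by order — order 1: 1; order 2: 3; order 3: 1; order 4: 3; order 6: 3; order 8: 1; order 12: 3; order 24: 1.
Total: 1 + 3 + 1 + 3 + 3 + 1 + 3 + 1 = 16.

16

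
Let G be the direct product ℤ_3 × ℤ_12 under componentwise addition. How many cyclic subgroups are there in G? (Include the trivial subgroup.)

15

Group the elements of G by the cyclic subgroup they generate; each cyclic subgroup of order d accounts for φ(d) elements.
Cyclic subgroups by order — order 1: 1; order 2: 1; order 3: 4; order 4: 1; order 6: 4; order 12: 4.
Total: 15.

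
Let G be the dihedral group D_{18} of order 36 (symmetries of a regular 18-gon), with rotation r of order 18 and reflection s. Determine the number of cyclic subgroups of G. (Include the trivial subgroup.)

24

A cyclic subgroup of order d is generated by each of its φ(d) elements of order d, so the cyclic subgroups of order d number (#elements of order d)/φ(d).
Cyclic subgroups by order — order 1: 1; order 2: 19; order 3: 1; order 6: 1; order 9: 1; order 18: 1.
Total: 24.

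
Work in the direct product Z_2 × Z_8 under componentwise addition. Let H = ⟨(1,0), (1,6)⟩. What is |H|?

|⟨(1,0)⟩| = 2 and |⟨(1,6)⟩| = 4, so |H| is a multiple of lcm(2, 4) = 4 and divides |G| = 16.
Closing under the operation: H = {(0,0), (0,2), (0,4), (0,6), (1,0), (1,2), (1,4), (1,6)}, so |H| = 8.

8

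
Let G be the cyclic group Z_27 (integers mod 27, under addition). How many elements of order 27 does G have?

18

In a cyclic group of order 27, the number of elements of order d (for d | 27) is φ(d).
φ(27) = 18.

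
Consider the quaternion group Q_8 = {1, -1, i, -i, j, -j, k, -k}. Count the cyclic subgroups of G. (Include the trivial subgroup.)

Group the elements of G by the cyclic subgroup they generate; each cyclic subgroup of order d accounts for φ(d) elements.
Cyclic subgroups by order — order 1: 1; order 2: 1; order 4: 3.
Total: 5.

5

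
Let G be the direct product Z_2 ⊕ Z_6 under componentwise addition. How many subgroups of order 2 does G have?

|G| = 12 and 2 | 12, so subgroups of order 2 are possible by Lagrange.
The subgroups of order 2 are: {(0,0), (0,3)}; {(0,0), (1,0)}; {(0,0), (1,3)}.
So G has 3 subgroups of order 2.

3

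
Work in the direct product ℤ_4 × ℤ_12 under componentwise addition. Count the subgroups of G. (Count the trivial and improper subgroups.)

30

|G| = 48, so by Lagrange every subgroup order divides 48. Divisors: 1, 2, 3, 4, 6, 8, 12, 16, 24, 48.
Subgroups by order — order 1: 1; order 2: 3; order 3: 1; order 4: 7; order 6: 3; order 8: 3; order 12: 7; order 16: 1; order 24: 3; order 48: 1.
Total: 1 + 3 + 1 + 7 + 3 + 3 + 7 + 1 + 3 + 1 = 30.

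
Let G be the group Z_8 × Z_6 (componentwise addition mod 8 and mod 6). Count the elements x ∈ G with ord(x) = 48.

0

An element (a,b) has order lcm(ord(a), ord(b)); count pairs with lcm equal to 48.
Enumerating gives 0 such elements.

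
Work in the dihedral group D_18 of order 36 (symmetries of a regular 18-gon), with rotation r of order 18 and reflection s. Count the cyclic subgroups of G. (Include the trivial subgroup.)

Each element a generates a cyclic subgroup ⟨a⟩; distinct elements may generate the same one (a cyclic group of order d has φ(d) generators).
Cyclic subgroups by order — order 1: 1; order 2: 19; order 3: 1; order 6: 1; order 9: 1; order 18: 1.
Total: 24.

24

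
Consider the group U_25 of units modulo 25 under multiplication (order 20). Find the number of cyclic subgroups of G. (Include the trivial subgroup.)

6

Group the elements of G by the cyclic subgroup they generate; each cyclic subgroup of order d accounts for φ(d) elements.
Cyclic subgroups by order — order 1: 1; order 2: 1; order 4: 1; order 5: 1; order 10: 1; order 20: 1.
Total: 6.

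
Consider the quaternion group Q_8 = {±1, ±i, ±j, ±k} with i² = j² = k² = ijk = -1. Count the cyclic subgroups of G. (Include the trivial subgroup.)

A cyclic subgroup of order d is generated by each of its φ(d) elements of order d, so the cyclic subgroups of order d number (#elements of order d)/φ(d).
Cyclic subgroups by order — order 1: 1; order 2: 1; order 4: 3.
Total: 5.

5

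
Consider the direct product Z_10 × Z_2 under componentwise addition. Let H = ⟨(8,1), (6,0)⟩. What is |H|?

10

|⟨(8,1)⟩| = 10 and |⟨(6,0)⟩| = 5, so |H| is a multiple of lcm(10, 5) = 10 and divides |G| = 20.
Closing under the operation: H = {(0,0), (0,1), (2,0), (2,1), (4,0), (4,1), (6,0), (6,1), (8,0), (8,1)}, so |H| = 10.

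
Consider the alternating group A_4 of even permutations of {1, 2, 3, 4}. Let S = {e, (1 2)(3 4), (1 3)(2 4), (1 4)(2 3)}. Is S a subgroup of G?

Yes

|S| = 4 divides |G| = 12, consistent with Lagrange.
S contains the identity, every element's inverse is in S, and S is closed under ∘: it is a subgroup.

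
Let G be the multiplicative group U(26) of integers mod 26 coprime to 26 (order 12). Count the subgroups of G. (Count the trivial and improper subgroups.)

|G| = 12, so by Lagrange every subgroup order divides 12. Divisors: 1, 2, 3, 4, 6, 12.
Subgroups by order — order 1: 1; order 2: 1; order 3: 1; order 4: 1; order 6: 1; order 12: 1.
Total: 1 + 1 + 1 + 1 + 1 + 1 = 6.

6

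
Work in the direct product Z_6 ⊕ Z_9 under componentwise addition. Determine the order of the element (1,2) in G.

18

The order of (1,2) in Z_6 × Z_9 is lcm(ord(1) in Z_6, ord(2) in Z_9).
ord(1) = 6 and ord(2) = 9, so |⟨(1,2)⟩| = lcm(6, 9) = 18.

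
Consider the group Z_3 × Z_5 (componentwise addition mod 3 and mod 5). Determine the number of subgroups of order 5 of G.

|G| = 15 and 5 | 15, so subgroups of order 5 are possible by Lagrange.
The subgroups of order 5 are: {(0,0), (0,1), (0,2), (0,3), (0,4)}.
So G has 1 subgroup of order 5.

1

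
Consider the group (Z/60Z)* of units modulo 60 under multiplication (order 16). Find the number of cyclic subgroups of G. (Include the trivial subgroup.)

12

A cyclic subgroup of order d is generated by each of its φ(d) elements of order d, so the cyclic subgroups of order d number (#elements of order d)/φ(d).
Cyclic subgroups by order — order 1: 1; order 2: 7; order 4: 4.
Total: 12.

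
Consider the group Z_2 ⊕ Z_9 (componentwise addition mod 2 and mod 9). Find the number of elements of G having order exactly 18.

An element (a,b) has order lcm(ord(a), ord(b)); count pairs with lcm equal to 18.
Enumerating gives 6 such elements.

6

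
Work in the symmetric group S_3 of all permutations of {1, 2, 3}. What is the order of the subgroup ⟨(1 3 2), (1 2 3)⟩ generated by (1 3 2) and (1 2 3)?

|⟨(1 3 2)⟩| = 3 and |⟨(1 2 3)⟩| = 3, so |H| is a multiple of lcm(3, 3) = 3 and divides |G| = 6.
Closing under the operation: H = {e, (1 2 3), (1 3 2)}, so |H| = 3.

3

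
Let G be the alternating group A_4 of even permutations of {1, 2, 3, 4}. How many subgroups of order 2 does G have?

|G| = 12 and 2 | 12, so subgroups of order 2 are possible by Lagrange.
The subgroups of order 2 are: {e, (1 2)(3 4)}; {e, (1 3)(2 4)}; {e, (1 4)(2 3)}.
So G has 3 subgroups of order 2.

3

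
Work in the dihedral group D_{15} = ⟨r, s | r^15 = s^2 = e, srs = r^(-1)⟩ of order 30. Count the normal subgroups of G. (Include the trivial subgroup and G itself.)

G has 28 subgroups. Checking conjugation-invariance by order — order 1: 1/1 normal; order 2: 0/15 normal; order 3: 1/1 normal; order 5: 1/1 normal; order 6: 0/5 normal; order 10: 0/3 normal; order 15: 1/1 normal; order 30: 1/1 normal.
Total normal subgroups: 5.

5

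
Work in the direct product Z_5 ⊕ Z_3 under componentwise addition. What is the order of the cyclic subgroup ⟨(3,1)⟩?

The order of (3,1) in Z_5 × Z_3 is lcm(ord(3) in Z_5, ord(1) in Z_3).
ord(3) = 5 and ord(1) = 3, so |⟨(3,1)⟩| = lcm(5, 3) = 15.

15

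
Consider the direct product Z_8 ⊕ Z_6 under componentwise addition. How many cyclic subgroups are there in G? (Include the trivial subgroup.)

Each element a generates a cyclic subgroup ⟨a⟩; distinct elements may generate the same one (a cyclic group of order d has φ(d) generators).
Cyclic subgroups by order — order 1: 1; order 2: 3; order 3: 1; order 4: 2; order 6: 3; order 8: 2; order 12: 2; order 24: 2.
Total: 16.

16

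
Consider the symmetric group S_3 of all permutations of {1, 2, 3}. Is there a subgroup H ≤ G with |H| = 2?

Yes

2 | 6. A subgroup of order 2 is {e, (1 2)}.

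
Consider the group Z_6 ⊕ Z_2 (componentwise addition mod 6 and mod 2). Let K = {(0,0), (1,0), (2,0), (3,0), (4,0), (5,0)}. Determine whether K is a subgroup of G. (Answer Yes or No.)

Yes

|K| = 6 divides |G| = 12, consistent with Lagrange.
K contains the identity, every element's inverse is in K, and K is closed under +: it is a subgroup.
In fact K = ⟨(5,0)⟩.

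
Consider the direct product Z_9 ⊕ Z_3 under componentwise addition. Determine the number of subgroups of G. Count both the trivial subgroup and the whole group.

|G| = 27, so by Lagrange every subgroup order divides 27. Divisors: 1, 3, 9, 27.
Subgroups by order — order 1: 1; order 3: 4; order 9: 4; order 27: 1.
Total: 1 + 4 + 4 + 1 = 10.

10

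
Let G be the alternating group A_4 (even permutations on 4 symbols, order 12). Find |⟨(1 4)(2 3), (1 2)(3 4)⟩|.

|⟨(1 4)(2 3)⟩| = 2 and |⟨(1 2)(3 4)⟩| = 2, so |H| is a multiple of lcm(2, 2) = 2 and divides |G| = 12.
Closing under the operation: H = {e, (1 2)(3 4), (1 3)(2 4), (1 4)(2 3)}, so |H| = 4.

4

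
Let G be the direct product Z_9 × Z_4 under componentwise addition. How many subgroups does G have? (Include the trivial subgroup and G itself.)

9

|G| = 36, so by Lagrange every subgroup order divides 36. Divisors: 1, 2, 3, 4, 6, 9, 12, 18, 36.
Subgroups by order — order 1: 1; order 2: 1; order 3: 1; order 4: 1; order 6: 1; order 9: 1; order 12: 1; order 18: 1; order 36: 1.
Total: 1 + 1 + 1 + 1 + 1 + 1 + 1 + 1 + 1 = 9.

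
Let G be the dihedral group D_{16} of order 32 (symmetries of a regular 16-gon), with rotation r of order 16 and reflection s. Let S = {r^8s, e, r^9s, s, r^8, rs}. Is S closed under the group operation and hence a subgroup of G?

No

|S| = 6 does not divide |G| = 32, so by Lagrange S is not a subgroup.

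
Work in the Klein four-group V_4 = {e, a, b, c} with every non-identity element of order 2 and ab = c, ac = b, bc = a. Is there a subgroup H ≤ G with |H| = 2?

Yes

2 | 4. A subgroup of order 2 is {e, a}.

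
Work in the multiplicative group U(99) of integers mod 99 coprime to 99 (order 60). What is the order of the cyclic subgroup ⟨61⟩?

Compute successive powers of 61 mod 99: 61, 58, 73, 97, 76, 82, 52, 4, …; 61^30 ≡ 1 (mod 99).
So |⟨61⟩| = 30.

30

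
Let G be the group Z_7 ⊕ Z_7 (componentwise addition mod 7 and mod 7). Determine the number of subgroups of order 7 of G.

|G| = 49 and 7 | 49, so subgroups of order 7 are possible by Lagrange.
The subgroups of order 7 are: {(0,0), (0,1), (0,2), (0,3), (0,4), (0,5), (0,6)}; {(0,0), (1,0), (2,0), (3,0), (4,0), (5,0), (6,0)}; {(0,0), (1,1), (2,2), (3,3), (4,4), (5,5), (6,6)}; {(0,0), (1,2), (2,4), (3,6), (4,1), (5,3), (6,5)}; … (8 in all).
So G has 8 subgroups of order 7.

8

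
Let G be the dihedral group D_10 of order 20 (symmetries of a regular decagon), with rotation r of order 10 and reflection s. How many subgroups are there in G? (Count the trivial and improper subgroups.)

|G| = 20, so by Lagrange every subgroup order divides 20. Divisors: 1, 2, 4, 5, 10, 20.
Subgroups by order — order 1: 1; order 2: 11; order 4: 5; order 5: 1; order 10: 3; order 20: 1.
Total: 1 + 11 + 5 + 1 + 3 + 1 = 22.

22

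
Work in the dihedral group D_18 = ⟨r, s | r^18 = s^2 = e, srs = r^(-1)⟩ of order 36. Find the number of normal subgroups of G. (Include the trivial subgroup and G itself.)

9

G has 45 subgroups. Checking conjugation-invariance by order — order 1: 1/1 normal; order 2: 1/19 normal; order 3: 1/1 normal; order 4: 0/9 normal; order 6: 1/7 normal; order 9: 1/1 normal; order 12: 0/3 normal; order 18: 3/3 normal; order 36: 1/1 normal.
Total normal subgroups: 9.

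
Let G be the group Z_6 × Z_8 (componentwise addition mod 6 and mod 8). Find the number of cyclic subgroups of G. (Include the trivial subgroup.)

Each element a generates a cyclic subgroup ⟨a⟩; distinct elements may generate the same one (a cyclic group of order d has φ(d) generators).
Cyclic subgroups by order — order 1: 1; order 2: 3; order 3: 1; order 4: 2; order 6: 3; order 8: 2; order 12: 2; order 24: 2.
Total: 16.

16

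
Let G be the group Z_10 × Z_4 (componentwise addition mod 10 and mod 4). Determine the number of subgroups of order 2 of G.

|G| = 40 and 2 | 40, so subgroups of order 2 are possible by Lagrange.
The subgroups of order 2 are: {(0,0), (0,2)}; {(0,0), (5,0)}; {(0,0), (5,2)}.
So G has 3 subgroups of order 2.

3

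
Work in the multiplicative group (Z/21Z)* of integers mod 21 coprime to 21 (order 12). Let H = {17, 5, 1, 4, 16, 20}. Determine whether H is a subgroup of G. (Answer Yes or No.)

|H| = 6 divides |G| = 12, consistent with Lagrange.
H contains the identity, every element's inverse is in H, and H is closed under ·: it is a subgroup.
In fact H = ⟨17⟩.

Yes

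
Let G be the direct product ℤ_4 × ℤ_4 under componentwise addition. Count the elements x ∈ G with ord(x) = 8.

0

An element (a,b) has order lcm(ord(a), ord(b)); count pairs with lcm equal to 8.
Enumerating gives 0 such elements.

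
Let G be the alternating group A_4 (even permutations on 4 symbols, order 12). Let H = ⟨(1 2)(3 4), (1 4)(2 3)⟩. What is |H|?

4

|⟨(1 2)(3 4)⟩| = 2 and |⟨(1 4)(2 3)⟩| = 2, so |H| is a multiple of lcm(2, 2) = 2 and divides |G| = 12.
Closing under the operation: H = {e, (1 2)(3 4), (1 3)(2 4), (1 4)(2 3)}, so |H| = 4.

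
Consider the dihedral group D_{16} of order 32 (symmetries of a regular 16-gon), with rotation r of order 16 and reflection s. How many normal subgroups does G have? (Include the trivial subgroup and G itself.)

8

G has 36 subgroups. Checking conjugation-invariance by order — order 1: 1/1 normal; order 2: 1/17 normal; order 4: 1/9 normal; order 8: 1/5 normal; order 16: 3/3 normal; order 32: 1/1 normal.
Total normal subgroups: 8.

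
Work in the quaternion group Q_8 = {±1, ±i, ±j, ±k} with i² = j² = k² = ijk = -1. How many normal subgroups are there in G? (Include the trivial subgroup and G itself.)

G has 6 subgroups. Checking conjugation-invariance by order — order 1: 1/1 normal; order 2: 1/1 normal; order 4: 3/3 normal; order 8: 1/1 normal.
Total normal subgroups: 6.

6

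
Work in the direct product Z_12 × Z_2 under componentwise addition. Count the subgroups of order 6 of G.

|G| = 24 and 6 | 24, so subgroups of order 6 are possible by Lagrange.
The subgroups of order 6 are: {(0,0), (0,1), (4,0), (4,1), (8,0), (8,1)}; {(0,0), (2,0), (4,0), (6,0), (8,0), (10,0)}; {(0,0), (2,1), (4,0), (6,1), (8,0), (10,1)}.
So G has 3 subgroups of order 6.

3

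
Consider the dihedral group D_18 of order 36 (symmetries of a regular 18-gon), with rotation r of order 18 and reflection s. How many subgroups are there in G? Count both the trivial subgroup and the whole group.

|G| = 36, so by Lagrange every subgroup order divides 36. Divisors: 1, 2, 3, 4, 6, 9, 12, 18, 36.
Subgroups by order — order 1: 1; order 2: 19; order 3: 1; order 4: 9; order 6: 7; order 9: 1; order 12: 3; order 18: 3; order 36: 1.
Total: 1 + 19 + 1 + 9 + 7 + 1 + 3 + 3 + 1 = 45.

45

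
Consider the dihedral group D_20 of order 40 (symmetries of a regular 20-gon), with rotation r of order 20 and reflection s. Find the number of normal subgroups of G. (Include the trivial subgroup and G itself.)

9

G has 48 subgroups. Checking conjugation-invariance by order — order 1: 1/1 normal; order 2: 1/21 normal; order 4: 1/11 normal; order 5: 1/1 normal; order 8: 0/5 normal; order 10: 1/5 normal; order 20: 3/3 normal; order 40: 1/1 normal.
Total normal subgroups: 9.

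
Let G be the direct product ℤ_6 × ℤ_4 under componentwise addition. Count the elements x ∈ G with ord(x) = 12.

8

An element (a,b) has order lcm(ord(a), ord(b)); count pairs with lcm equal to 12.
Enumerating gives 8 such elements.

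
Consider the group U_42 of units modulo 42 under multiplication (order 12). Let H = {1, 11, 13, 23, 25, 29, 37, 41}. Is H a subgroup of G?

|H| = 8 does not divide |G| = 12, so by Lagrange H is not a subgroup.

No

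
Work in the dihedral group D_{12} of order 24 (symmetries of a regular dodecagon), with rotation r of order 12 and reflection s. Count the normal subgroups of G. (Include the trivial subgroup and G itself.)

G has 34 subgroups. Checking conjugation-invariance by order — order 1: 1/1 normal; order 2: 1/13 normal; order 3: 1/1 normal; order 4: 1/7 normal; order 6: 1/5 normal; order 8: 0/3 normal; order 12: 3/3 normal; order 24: 1/1 normal.
Total normal subgroups: 9.

9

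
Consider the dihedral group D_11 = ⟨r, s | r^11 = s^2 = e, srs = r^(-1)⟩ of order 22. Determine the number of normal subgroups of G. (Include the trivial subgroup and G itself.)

G has 14 subgroups. Checking conjugation-invariance by order — order 1: 1/1 normal; order 2: 0/11 normal; order 11: 1/1 normal; order 22: 1/1 normal.
Total normal subgroups: 3.

3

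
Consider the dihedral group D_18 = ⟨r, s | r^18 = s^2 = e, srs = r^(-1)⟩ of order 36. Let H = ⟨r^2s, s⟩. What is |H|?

18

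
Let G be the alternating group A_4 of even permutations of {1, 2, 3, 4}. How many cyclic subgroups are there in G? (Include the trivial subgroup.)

8

Each element a generates a cyclic subgroup ⟨a⟩; distinct elements may generate the same one (a cyclic group of order d has φ(d) generators).
Cyclic subgroups by order — order 1: 1; order 2: 3; order 3: 4.
Total: 8.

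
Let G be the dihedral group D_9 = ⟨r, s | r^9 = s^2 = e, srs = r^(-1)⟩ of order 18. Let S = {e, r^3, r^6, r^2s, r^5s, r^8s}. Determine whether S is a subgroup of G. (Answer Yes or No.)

|S| = 6 divides |G| = 18, consistent with Lagrange.
S contains the identity, every element's inverse is in S, and S is closed under ·: it is a subgroup.

Yes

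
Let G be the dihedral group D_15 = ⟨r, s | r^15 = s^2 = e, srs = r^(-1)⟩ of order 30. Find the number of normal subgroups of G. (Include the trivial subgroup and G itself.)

5

G has 28 subgroups. Checking conjugation-invariance by order — order 1: 1/1 normal; order 2: 0/15 normal; order 3: 1/1 normal; order 5: 1/1 normal; order 6: 0/5 normal; order 10: 0/3 normal; order 15: 1/1 normal; order 30: 1/1 normal.
Total normal subgroups: 5.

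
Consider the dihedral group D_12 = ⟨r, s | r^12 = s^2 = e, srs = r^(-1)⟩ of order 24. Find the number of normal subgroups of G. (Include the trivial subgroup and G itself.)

G has 34 subgroups. Checking conjugation-invariance by order — order 1: 1/1 normal; order 2: 1/13 normal; order 3: 1/1 normal; order 4: 1/7 normal; order 6: 1/5 normal; order 8: 0/3 normal; order 12: 3/3 normal; order 24: 1/1 normal.
Total normal subgroups: 9.

9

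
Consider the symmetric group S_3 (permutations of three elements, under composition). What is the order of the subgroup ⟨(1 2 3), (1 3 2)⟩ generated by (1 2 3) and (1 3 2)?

|⟨(1 2 3)⟩| = 3 and |⟨(1 3 2)⟩| = 3, so |H| is a multiple of lcm(3, 3) = 3 and divides |G| = 6.
Closing under the operation: H = {e, (1 2 3), (1 3 2)}, so |H| = 3.

3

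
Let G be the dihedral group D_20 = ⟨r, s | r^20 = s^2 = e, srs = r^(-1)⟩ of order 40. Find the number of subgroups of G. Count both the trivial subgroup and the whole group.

48

|G| = 40, so by Lagrange every subgroup order divides 40. Divisors: 1, 2, 4, 5, 8, 10, 20, 40.
Subgroups by order — order 1: 1; order 2: 21; order 4: 11; order 5: 1; order 8: 5; order 10: 5; order 20: 3; order 40: 1.
Total: 1 + 21 + 11 + 1 + 5 + 5 + 3 + 1 = 48.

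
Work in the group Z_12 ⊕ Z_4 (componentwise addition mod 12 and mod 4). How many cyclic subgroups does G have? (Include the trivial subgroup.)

A cyclic subgroup of order d is generated by each of its φ(d) elements of order d, so the cyclic subgroups of order d number (#elements of order d)/φ(d).
Cyclic subgroups by order — order 1: 1; order 2: 3; order 3: 1; order 4: 6; order 6: 3; order 12: 6.
Total: 20.

20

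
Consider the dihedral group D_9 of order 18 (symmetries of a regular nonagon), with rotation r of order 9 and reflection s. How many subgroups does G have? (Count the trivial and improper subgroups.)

|G| = 18, so by Lagrange every subgroup order divides 18. Divisors: 1, 2, 3, 6, 9, 18.
Subgroups by order — order 1: 1; order 2: 9; order 3: 1; order 6: 3; order 9: 1; order 18: 1.
Total: 1 + 9 + 1 + 3 + 1 + 1 = 16.

16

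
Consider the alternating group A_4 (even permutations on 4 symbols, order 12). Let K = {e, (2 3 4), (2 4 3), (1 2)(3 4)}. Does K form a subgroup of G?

No

Closure fails: (2 4 3) ∘ (1 2)(3 4) = (1 4 2) ∉ K. So K is not a subgroup.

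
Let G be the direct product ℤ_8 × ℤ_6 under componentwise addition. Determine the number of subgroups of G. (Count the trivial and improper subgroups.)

22

|G| = 48, so by Lagrange every subgroup order divides 48. Divisors: 1, 2, 3, 4, 6, 8, 12, 16, 24, 48.
Subgroups by order — order 1: 1; order 2: 3; order 3: 1; order 4: 3; order 6: 3; order 8: 3; order 12: 3; order 16: 1; order 24: 3; order 48: 1.
Total: 1 + 3 + 1 + 3 + 3 + 3 + 3 + 1 + 3 + 1 = 22.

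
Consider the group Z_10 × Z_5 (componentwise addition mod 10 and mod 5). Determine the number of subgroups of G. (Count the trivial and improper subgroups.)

|G| = 50, so by Lagrange every subgroup order divides 50. Divisors: 1, 2, 5, 10, 25, 50.
Subgroups by order — order 1: 1; order 2: 1; order 5: 6; order 10: 6; order 25: 1; order 50: 1.
Total: 1 + 1 + 6 + 6 + 1 + 1 = 16.

16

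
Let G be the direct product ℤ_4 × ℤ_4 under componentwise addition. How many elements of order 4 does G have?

An element (a,b) has order lcm(ord(a), ord(b)); count pairs with lcm equal to 4.
Enumerating gives 12 such elements.

12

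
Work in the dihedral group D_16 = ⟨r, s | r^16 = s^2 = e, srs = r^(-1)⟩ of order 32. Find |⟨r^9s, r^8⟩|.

4

|⟨r^9s⟩| = 2 and |⟨r^8⟩| = 2, so |H| is a multiple of lcm(2, 2) = 2 and divides |G| = 32.
Closing under the operation: H = {e, r^8, rs, r^9s}, so |H| = 4.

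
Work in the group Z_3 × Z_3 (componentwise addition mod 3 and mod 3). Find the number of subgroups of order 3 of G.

|G| = 9 and 3 | 9, so subgroups of order 3 are possible by Lagrange.
The subgroups of order 3 are: {(0,0), (0,1), (0,2)}; {(0,0), (1,0), (2,0)}; {(0,0), (1,1), (2,2)}; {(0,0), (1,2), (2,1)}.
So G has 4 subgroups of order 3.

4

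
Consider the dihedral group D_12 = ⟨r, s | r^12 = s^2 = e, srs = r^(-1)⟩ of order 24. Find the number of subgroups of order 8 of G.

3

|G| = 24 and 8 | 24, so subgroups of order 8 are possible by Lagrange.
The subgroups of order 8 are: {e, r^3, r^6, r^9, rs, r^4s, r^7s, r^10s}; {e, r^3, r^6, r^9, r^2s, r^5s, r^8s, r^11s}; {e, r^3, r^6, r^9, s, r^3s, r^6s, r^9s}.
So G has 3 subgroups of order 8.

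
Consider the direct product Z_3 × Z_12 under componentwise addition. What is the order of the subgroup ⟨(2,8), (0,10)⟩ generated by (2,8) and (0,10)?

18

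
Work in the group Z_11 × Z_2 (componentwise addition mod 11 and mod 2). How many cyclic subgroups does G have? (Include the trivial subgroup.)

4

Each element a generates a cyclic subgroup ⟨a⟩; distinct elements may generate the same one (a cyclic group of order d has φ(d) generators).
Cyclic subgroups by order — order 1: 1; order 2: 1; order 11: 1; order 22: 1.
Total: 4.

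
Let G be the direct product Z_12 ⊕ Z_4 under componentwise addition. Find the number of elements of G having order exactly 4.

An element (a,b) has order lcm(ord(a), ord(b)); count pairs with lcm equal to 4.
Enumerating gives 12 such elements.

12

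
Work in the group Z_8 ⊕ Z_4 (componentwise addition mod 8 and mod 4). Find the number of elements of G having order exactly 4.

An element (a,b) has order lcm(ord(a), ord(b)); count pairs with lcm equal to 4.
Enumerating gives 12 such elements.

12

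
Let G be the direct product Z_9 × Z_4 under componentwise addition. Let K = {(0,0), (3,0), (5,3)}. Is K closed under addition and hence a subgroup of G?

(5,3) ∈ K but its inverse (4,1) ∉ K, so K is not a subgroup.

No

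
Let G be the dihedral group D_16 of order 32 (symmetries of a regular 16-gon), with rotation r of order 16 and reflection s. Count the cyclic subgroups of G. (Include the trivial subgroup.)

21

A cyclic subgroup of order d is generated by each of its φ(d) elements of order d, so the cyclic subgroups of order d number (#elements of order d)/φ(d).
Cyclic subgroups by order — order 1: 1; order 2: 17; order 4: 1; order 8: 1; order 16: 1.
Total: 21.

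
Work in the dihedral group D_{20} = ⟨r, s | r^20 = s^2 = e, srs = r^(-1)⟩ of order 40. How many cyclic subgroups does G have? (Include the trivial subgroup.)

A cyclic subgroup of order d is generated by each of its φ(d) elements of order d, so the cyclic subgroups of order d number (#elements of order d)/φ(d).
Cyclic subgroups by order — order 1: 1; order 2: 21; order 4: 1; order 5: 1; order 10: 1; order 20: 1.
Total: 26.

26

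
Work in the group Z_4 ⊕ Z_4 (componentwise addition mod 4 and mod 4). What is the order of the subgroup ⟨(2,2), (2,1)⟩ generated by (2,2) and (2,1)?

8

|⟨(2,2)⟩| = 2 and |⟨(2,1)⟩| = 4, so |H| is a multiple of lcm(2, 4) = 4 and divides |G| = 16.
Closing under the operation: H = {(0,0), (0,1), (0,2), (0,3), (2,0), (2,1), (2,2), (2,3)}, so |H| = 8.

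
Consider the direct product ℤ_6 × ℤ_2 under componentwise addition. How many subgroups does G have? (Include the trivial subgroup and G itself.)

10

|G| = 12, so by Lagrange every subgroup order divides 12. Divisors: 1, 2, 3, 4, 6, 12.
Subgroups by order — order 1: 1; order 2: 3; order 3: 1; order 4: 1; order 6: 3; order 12: 1.
Total: 1 + 3 + 1 + 1 + 3 + 1 = 10.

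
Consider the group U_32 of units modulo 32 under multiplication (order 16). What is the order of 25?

4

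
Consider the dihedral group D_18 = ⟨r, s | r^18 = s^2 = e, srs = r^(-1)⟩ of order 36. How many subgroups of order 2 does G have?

19

|G| = 36 and 2 | 36, so subgroups of order 2 are possible by Lagrange.
The subgroups of order 2 are: {e, r^10s}; {e, r^11s}; {e, r^12s}; {e, r^13s}; … (19 in all).
So G has 19 subgroups of order 2.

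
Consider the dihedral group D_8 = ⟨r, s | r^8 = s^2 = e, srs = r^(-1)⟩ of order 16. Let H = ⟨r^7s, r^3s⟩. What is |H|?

|⟨r^7s⟩| = 2 and |⟨r^3s⟩| = 2, so |H| is a multiple of lcm(2, 2) = 2 and divides |G| = 16.
Closing under the operation: H = {e, r^4, r^3s, r^7s}, so |H| = 4.

4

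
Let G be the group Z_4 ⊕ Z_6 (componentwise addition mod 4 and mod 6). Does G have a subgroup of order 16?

16 does not divide |G| = 24, so by Lagrange no subgroup of order 16 exists.

No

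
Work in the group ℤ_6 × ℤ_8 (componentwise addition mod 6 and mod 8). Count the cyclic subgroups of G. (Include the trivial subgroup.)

Group the elements of G by the cyclic subgroup they generate; each cyclic subgroup of order d accounts for φ(d) elements.
Cyclic subgroups by order — order 1: 1; order 2: 3; order 3: 1; order 4: 2; order 6: 3; order 8: 2; order 12: 2; order 24: 2.
Total: 16.

16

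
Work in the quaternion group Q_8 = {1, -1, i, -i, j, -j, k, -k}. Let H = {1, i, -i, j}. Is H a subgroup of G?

j ∈ H but its inverse -j ∉ H, so H is not a subgroup.

No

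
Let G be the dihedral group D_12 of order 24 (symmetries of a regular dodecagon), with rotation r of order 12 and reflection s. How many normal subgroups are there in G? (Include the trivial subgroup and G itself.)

G has 34 subgroups. Checking conjugation-invariance by order — order 1: 1/1 normal; order 2: 1/13 normal; order 3: 1/1 normal; order 4: 1/7 normal; order 6: 1/5 normal; order 8: 0/3 normal; order 12: 3/3 normal; order 24: 1/1 normal.
Total normal subgroups: 9.

9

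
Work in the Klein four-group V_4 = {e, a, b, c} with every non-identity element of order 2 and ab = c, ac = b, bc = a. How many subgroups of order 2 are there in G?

|G| = 4 and 2 | 4, so subgroups of order 2 are possible by Lagrange.
The subgroups of order 2 are: {e, a}; {e, b}; {e, c}.
So G has 3 subgroups of order 2.

3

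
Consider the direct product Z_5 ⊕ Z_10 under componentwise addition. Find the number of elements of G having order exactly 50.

0

An element (a,b) has order lcm(ord(a), ord(b)); count pairs with lcm equal to 50.
Enumerating gives 0 such elements.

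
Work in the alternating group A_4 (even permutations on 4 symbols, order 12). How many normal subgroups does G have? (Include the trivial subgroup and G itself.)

3

G has 10 subgroups. Checking conjugation-invariance by order — order 1: 1/1 normal; order 2: 0/3 normal; order 3: 0/4 normal; order 4: 1/1 normal; order 12: 1/1 normal.
Total normal subgroups: 3.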